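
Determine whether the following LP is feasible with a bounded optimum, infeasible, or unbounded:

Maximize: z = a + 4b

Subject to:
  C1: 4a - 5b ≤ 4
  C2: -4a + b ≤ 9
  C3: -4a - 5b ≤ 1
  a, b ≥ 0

Unbounded (objective can increase without bound)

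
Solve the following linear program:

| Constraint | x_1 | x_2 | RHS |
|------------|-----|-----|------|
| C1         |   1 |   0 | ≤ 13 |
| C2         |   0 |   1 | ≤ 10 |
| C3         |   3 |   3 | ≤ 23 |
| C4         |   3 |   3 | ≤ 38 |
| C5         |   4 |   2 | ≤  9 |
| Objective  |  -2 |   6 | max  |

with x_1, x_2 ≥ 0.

Evaluate the objective at each vertex of the feasible region:
  z(0, 0) = 0
  z(2.25, 0) = -4.5
  z(0, 4.5) = 27  ←
The maximum is at x_1 = 0, x_2 = 4.5.

x_1 = 0, x_2 = 4.5, z = 27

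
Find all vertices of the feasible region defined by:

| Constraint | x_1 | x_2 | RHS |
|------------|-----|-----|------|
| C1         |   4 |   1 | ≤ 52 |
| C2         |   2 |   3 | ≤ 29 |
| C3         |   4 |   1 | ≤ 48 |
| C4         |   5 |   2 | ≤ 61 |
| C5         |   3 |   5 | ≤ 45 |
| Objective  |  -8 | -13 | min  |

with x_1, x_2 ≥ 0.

(0, 0), (12, 0), (11.67, 1.333), (11.36, 2.091), (10, 3), (0, 9)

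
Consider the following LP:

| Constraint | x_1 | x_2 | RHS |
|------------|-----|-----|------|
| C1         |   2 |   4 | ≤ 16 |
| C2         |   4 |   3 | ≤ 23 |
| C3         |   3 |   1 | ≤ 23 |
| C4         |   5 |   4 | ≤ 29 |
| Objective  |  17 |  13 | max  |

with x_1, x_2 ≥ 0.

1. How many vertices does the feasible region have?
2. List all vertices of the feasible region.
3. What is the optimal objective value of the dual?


1. 5
2. (0, 0), (5.75, 0), (5, 1), (4.333, 1.833), (0, 4)
3. 98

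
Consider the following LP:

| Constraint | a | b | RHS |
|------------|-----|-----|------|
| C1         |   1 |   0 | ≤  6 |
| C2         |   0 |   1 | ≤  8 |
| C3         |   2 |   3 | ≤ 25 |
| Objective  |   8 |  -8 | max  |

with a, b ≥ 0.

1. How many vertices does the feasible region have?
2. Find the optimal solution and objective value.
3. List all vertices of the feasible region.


1. 5
2. a = 6, b = 0, z = 48
3. (0, 0), (6, 0), (6, 4.333), (0.5, 8), (0, 8)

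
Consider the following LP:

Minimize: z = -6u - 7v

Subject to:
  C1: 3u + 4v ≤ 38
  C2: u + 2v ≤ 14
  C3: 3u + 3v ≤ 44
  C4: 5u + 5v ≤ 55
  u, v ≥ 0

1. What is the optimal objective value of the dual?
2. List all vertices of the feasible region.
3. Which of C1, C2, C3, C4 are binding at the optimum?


1. -69
2. (0, 0), (11, 0), (8, 3), (0, 7)
3. C2, C4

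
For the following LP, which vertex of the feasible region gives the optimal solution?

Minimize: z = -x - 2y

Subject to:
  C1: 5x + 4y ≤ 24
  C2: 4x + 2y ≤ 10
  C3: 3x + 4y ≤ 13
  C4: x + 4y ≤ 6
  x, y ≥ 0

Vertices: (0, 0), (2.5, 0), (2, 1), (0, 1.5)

Evaluate the objective at each vertex of the feasible region:
  z(0, 0) = 0
  z(2.5, 0) = -2.5
  z(2, 1) = -4  ←
  z(0, 1.5) = -3
The minimum is at x = 2, y = 1.

(2, 1)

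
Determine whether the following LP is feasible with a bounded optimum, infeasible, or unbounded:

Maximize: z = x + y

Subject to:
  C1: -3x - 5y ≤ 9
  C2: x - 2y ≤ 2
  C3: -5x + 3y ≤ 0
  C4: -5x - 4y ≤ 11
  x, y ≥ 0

Unbounded (objective can increase without bound)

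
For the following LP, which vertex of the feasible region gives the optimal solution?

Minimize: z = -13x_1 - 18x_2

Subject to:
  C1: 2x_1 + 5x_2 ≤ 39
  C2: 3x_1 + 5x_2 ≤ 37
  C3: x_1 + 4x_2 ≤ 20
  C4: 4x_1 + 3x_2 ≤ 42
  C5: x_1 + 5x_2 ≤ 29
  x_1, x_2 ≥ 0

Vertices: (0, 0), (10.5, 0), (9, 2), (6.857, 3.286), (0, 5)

Evaluate the objective at each vertex of the feasible region:
  z(0, 0) = 0
  z(10.5, 0) = -136.5
  z(9, 2) = -153  ←
  z(6.857, 3.286) = -148.3
  z(0, 5) = -90
The minimum is at x_1 = 9, x_2 = 2.

(9, 2)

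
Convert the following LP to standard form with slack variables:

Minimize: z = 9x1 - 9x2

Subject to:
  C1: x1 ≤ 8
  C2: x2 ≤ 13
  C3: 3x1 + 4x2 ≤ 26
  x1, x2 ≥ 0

min z = 9x1 - 9x2

s.t.
  x1 + s1 = 8
  x2 + s2 = 13
  3x1 + 4x2 + s3 = 26
  x1, x2, s1, s2, s3 ≥ 0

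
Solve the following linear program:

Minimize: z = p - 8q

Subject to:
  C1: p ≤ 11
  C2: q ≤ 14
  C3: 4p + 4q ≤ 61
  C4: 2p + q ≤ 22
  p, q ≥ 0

Evaluate the objective at each vertex of the feasible region:
  z(0, 0) = 0
  z(11, 0) = 11
  z(6.75, 8.5) = -61.25
  z(1.25, 14) = -110.8
  z(0, 14) = -112  ←
The minimum is at p = 0, q = 14.

p = 0, q = 14, z = -112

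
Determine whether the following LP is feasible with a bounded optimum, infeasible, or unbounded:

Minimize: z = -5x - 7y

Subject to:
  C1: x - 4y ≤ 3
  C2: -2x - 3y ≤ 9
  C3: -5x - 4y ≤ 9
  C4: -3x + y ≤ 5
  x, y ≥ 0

Unbounded (objective can decrease without bound)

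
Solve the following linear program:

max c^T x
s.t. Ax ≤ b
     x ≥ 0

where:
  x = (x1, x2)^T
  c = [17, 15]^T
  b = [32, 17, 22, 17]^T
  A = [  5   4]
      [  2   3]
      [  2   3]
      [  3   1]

Evaluate the objective at each vertex of the feasible region:
  z(0, 0) = 0
  z(5.667, 0) = 96.33
  z(5.143, 1.571) = 111
  z(4, 3) = 113  ←
  z(0, 5.667) = 85
The maximum is at x1 = 4, x2 = 3.

x1 = 4, x2 = 3, z = 113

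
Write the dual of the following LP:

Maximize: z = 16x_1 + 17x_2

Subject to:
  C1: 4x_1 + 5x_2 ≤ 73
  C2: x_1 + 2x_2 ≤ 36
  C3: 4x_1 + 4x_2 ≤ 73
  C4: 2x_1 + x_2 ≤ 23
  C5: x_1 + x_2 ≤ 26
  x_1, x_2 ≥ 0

Primal max cᵀx s.t. Ax ≤ b, x ≥ 0  →  Dual min bᵀy s.t. Aᵀy ≥ c, y ≥ 0.

Minimize: z = 73y1 + 36y2 + 73y3 + 23y4 + 26y5

Subject to:
  4y1 + y2 + 4y3 + 2y4 + y5 ≥ 16
  5y1 + 2y2 + 4y3 + y4 + y5 ≥ 17
  y1, y2, y3, y4, y5 ≥ 0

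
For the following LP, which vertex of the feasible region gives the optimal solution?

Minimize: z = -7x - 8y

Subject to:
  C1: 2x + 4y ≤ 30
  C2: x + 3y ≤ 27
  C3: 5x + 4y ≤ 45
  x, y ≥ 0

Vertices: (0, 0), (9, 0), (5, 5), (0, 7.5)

Evaluate the objective at each vertex of the feasible region:
  z(0, 0) = 0
  z(9, 0) = -63
  z(5, 5) = -75  ←
  z(0, 7.5) = -60
The minimum is at x = 5, y = 5.

(5, 5)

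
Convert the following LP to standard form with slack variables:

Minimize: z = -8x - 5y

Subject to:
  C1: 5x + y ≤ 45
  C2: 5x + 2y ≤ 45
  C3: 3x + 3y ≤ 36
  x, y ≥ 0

min z = -8x - 5y

s.t.
  5x + y + s1 = 45
  5x + 2y + s2 = 45
  3x + 3y + s3 = 36
  x, y, s1, s2, s3 ≥ 0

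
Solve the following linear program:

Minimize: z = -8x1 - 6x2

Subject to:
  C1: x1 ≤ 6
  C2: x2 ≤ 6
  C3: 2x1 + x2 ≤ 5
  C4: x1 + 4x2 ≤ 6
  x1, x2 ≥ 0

Evaluate the objective at each vertex of the feasible region:
  z(0, 0) = 0
  z(2.5, 0) = -20
  z(2, 1) = -22  ←
  z(0, 1.5) = -9
The minimum is at x1 = 2, x2 = 1.

x1 = 2, x2 = 1, z = -22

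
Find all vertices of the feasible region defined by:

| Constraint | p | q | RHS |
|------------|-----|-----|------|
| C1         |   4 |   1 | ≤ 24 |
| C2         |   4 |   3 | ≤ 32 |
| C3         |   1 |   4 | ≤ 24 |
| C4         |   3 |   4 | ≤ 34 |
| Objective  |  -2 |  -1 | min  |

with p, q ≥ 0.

(0, 0), (6, 0), (5, 4), (4.308, 4.923), (0, 6)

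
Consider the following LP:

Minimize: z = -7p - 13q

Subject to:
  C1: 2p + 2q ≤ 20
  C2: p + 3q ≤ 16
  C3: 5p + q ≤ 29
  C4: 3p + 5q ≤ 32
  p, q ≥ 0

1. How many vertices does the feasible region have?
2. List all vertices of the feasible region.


1. 5
2. (0, 0), (5.8, 0), (5.136, 3.318), (4, 4), (0, 5.333)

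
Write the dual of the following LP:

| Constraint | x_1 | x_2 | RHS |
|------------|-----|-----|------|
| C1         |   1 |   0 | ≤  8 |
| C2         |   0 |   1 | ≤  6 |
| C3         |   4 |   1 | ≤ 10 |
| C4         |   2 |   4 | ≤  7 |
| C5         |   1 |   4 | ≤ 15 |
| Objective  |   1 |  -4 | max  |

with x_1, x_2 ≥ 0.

Primal max cᵀx s.t. Ax ≤ b, x ≥ 0  →  Dual min bᵀy s.t. Aᵀy ≥ c, y ≥ 0.

Minimize: z = 8y1 + 6y2 + 10y3 + 7y4 + 15y5

Subject to:
  y1 + 4y3 + 2y4 + y5 ≥ 1
  y2 + y3 + 4y4 + 4y5 ≥ -4
  y1, y2, y3, y4, y5 ≥ 0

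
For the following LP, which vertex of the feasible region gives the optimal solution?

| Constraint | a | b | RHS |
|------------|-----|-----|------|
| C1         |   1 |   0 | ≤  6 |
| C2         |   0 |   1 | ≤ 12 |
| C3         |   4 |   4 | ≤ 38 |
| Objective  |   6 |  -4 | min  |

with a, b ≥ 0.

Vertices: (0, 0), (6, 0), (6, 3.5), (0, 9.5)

Evaluate the objective at each vertex of the feasible region:
  z(0, 0) = 0
  z(6, 0) = 36
  z(6, 3.5) = 22
  z(0, 9.5) = -38  ←
The minimum is at a = 0, b = 9.5.

(0, 9.5)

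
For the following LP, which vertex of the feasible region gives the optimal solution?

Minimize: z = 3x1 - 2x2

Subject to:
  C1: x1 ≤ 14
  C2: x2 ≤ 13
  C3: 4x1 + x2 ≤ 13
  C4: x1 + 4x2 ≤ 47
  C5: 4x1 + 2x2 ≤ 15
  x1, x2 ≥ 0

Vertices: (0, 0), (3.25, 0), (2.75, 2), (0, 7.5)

Evaluate the objective at each vertex of the feasible region:
  z(0, 0) = 0
  z(3.25, 0) = 9.75
  z(2.75, 2) = 4.25
  z(0, 7.5) = -15  ←
The minimum is at x1 = 0, x2 = 7.5.

(0, 7.5)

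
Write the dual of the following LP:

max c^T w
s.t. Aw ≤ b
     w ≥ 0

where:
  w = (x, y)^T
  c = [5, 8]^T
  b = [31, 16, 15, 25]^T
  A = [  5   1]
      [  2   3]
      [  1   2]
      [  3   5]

Primal max cᵀx s.t. Ax ≤ b, x ≥ 0  →  Dual min bᵀy s.t. Aᵀy ≥ c, y ≥ 0.

Minimize: z = 31y1 + 16y2 + 15y3 + 25y4

Subject to:
  5y1 + 2y2 + y3 + 3y4 ≥ 5
  y1 + 3y2 + 2y3 + 5y4 ≥ 8
  y1, y2, y3, y4 ≥ 0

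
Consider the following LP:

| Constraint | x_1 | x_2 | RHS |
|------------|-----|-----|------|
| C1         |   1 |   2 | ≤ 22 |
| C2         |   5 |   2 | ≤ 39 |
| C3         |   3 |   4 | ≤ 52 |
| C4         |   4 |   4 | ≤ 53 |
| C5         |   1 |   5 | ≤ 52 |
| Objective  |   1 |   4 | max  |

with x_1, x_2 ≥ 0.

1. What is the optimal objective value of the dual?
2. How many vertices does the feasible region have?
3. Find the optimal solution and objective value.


1. 42
2. 5
3. x_1 = 2, x_2 = 10, z = 42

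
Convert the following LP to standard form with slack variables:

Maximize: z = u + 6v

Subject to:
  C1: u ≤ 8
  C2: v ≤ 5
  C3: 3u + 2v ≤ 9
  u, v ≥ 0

max z = u + 6v

s.t.
  u + s1 = 8
  v + s2 = 5
  3u + 2v + s3 = 9
  u, v, s1, s2, s3 ≥ 0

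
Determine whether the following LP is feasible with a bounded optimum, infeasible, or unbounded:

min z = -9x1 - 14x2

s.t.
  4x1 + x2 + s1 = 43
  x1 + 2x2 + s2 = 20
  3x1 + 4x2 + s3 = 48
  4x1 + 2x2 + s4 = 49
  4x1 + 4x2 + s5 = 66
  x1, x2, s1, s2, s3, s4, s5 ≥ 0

Feasible with a bounded optimal solution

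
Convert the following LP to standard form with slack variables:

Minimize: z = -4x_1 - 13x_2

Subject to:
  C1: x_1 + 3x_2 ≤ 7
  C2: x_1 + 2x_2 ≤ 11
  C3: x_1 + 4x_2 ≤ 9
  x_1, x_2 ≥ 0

min z = -4x_1 - 13x_2

s.t.
  x_1 + 3x_2 + s1 = 7
  x_1 + 2x_2 + s2 = 11
  x_1 + 4x_2 + s3 = 9
  x_1, x_2, s1, s2, s3 ≥ 0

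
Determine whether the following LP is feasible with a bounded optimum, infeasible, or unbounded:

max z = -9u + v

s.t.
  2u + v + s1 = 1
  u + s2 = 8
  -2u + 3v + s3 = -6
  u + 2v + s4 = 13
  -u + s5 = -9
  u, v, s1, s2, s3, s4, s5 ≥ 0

Infeasible (no feasible solution exists)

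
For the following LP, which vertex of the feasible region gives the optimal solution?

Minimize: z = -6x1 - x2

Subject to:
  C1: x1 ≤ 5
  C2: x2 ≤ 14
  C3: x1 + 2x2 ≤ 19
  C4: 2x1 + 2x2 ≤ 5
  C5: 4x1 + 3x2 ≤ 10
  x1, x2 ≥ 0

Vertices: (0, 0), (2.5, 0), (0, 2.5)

Evaluate the objective at each vertex of the feasible region:
  z(0, 0) = 0
  z(2.5, 0) = -15  ←
  z(0, 2.5) = -2.5
The minimum is at x1 = 2.5, x2 = 0.

(2.5, 0)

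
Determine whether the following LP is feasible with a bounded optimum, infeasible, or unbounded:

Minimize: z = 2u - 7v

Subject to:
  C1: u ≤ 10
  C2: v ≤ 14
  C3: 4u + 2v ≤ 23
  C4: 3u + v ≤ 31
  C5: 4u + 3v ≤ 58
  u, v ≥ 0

Feasible with a bounded optimal solution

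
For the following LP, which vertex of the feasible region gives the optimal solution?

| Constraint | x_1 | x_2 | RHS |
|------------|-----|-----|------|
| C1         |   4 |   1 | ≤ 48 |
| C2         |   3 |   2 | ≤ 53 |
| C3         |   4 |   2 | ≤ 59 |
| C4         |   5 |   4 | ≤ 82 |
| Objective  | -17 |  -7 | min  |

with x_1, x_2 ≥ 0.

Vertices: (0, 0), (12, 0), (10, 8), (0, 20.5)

Evaluate the objective at each vertex of the feasible region:
  z(0, 0) = 0
  z(12, 0) = -204
  z(10, 8) = -226  ←
  z(0, 20.5) = -143.5
The minimum is at x_1 = 10, x_2 = 8.

(10, 8)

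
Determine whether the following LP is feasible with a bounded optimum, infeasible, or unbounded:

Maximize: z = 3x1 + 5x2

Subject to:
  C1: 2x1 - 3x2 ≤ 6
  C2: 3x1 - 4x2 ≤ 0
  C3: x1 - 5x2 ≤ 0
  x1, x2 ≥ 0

Unbounded (objective can increase without bound)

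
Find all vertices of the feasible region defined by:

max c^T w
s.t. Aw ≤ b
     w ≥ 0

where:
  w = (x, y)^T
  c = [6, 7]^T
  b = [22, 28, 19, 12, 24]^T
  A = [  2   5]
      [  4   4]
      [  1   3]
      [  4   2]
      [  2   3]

(0, 0), (3, 0), (1, 4), (0, 4.4)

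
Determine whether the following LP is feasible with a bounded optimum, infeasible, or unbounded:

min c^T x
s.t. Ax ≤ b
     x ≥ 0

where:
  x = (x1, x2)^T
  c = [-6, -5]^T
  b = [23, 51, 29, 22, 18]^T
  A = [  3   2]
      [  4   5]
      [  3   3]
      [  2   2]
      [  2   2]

Feasible with a bounded optimal solution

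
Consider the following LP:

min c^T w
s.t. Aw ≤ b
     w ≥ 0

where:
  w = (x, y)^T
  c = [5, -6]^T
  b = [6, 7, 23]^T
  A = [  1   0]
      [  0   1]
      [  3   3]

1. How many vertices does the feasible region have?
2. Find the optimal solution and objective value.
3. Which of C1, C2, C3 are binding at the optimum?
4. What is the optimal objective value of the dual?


1. 5
2. x = 0, y = 7, z = -42
3. C2
4. -42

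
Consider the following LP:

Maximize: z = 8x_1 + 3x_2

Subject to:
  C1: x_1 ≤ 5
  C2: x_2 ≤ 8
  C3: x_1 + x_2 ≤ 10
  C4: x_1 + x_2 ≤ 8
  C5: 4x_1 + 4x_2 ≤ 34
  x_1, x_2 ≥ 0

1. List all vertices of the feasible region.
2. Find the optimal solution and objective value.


1. (0, 0), (5, 0), (5, 3), (0, 8)
2. x_1 = 5, x_2 = 3, z = 49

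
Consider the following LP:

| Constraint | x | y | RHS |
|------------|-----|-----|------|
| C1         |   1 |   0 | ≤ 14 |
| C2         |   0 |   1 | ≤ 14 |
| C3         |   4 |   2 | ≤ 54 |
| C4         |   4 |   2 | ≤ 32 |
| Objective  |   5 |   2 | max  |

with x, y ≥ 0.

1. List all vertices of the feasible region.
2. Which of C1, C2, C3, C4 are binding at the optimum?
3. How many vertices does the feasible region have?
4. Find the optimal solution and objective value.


1. (0, 0), (8, 0), (1, 14), (0, 14)
2. C4
3. 4
4. x = 8, y = 0, z = 40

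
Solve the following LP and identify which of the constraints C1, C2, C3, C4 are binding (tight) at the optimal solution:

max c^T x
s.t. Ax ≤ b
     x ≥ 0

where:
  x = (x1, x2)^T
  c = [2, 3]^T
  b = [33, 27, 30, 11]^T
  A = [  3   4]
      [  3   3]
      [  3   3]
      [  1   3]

At x1 = 8, x2 = 1, compute slack b - a·x for each constraint:
  C1: 33 − 28 = 5  (slack)
  C2: 27 − 27 = 0  (binding)
  C3: 30 − 27 = 3  (slack)
  C4: 11 − 11 = 0  (binding)

Optimal: x1 = 8, x2 = 1
Binding: C2, C4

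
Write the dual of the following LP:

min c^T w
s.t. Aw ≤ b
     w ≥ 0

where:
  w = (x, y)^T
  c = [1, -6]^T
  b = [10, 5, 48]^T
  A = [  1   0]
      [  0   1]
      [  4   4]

Primal min cᵀx s.t. Ax ≤ b, x ≥ 0  →  Dual max −bᵀy s.t. Aᵀy ≥ −c, y ≥ 0.

Maximize: z = -10y1 - 5y2 - 48y3

Subject to:
  y1 + 4y3 ≥ -1
  y2 + 4y3 ≥ 6
  y1, y2, y3 ≥ 0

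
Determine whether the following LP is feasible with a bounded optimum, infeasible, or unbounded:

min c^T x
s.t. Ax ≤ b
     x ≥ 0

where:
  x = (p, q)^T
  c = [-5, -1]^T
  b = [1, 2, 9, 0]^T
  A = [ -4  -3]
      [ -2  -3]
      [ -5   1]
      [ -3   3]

Unbounded (objective can decrease without bound)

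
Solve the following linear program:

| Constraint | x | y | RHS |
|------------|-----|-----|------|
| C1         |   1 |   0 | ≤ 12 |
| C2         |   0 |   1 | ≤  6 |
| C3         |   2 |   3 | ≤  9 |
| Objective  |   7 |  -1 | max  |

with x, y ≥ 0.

Evaluate the objective at each vertex of the feasible region:
  z(0, 0) = 0
  z(4.5, 0) = 31.5  ←
  z(0, 3) = -3
The maximum is at x = 4.5, y = 0.

x = 4.5, y = 0, z = 31.5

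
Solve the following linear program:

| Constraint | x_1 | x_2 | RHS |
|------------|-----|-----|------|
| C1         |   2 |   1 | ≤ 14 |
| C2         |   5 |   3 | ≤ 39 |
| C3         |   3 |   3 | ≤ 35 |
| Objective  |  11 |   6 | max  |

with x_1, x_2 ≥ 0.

Evaluate the objective at each vertex of the feasible region:
  z(0, 0) = 0
  z(7, 0) = 77
  z(3, 8) = 81  ←
  z(2, 9.667) = 80
  z(0, 11.67) = 70
The maximum is at x_1 = 3, x_2 = 8.

x_1 = 3, x_2 = 8, z = 81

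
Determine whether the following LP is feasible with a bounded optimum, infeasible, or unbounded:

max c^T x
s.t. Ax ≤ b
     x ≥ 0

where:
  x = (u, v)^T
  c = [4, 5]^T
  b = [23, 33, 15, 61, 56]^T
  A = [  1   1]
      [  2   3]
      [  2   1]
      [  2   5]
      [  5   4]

Feasible with a bounded optimal solution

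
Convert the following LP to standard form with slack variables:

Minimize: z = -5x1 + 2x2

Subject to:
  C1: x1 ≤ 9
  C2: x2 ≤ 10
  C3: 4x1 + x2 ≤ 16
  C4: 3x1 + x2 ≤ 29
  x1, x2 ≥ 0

min z = -5x1 + 2x2

s.t.
  x1 + s1 = 9
  x2 + s2 = 10
  4x1 + x2 + s3 = 16
  3x1 + x2 + s4 = 29
  x1, x2, s1, s2, s3, s4 ≥ 0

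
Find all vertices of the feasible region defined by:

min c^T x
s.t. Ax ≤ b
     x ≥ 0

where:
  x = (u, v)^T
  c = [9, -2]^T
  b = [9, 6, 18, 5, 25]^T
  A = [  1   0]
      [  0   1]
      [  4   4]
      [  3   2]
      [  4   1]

(0, 0), (1.667, 0), (0, 2.5)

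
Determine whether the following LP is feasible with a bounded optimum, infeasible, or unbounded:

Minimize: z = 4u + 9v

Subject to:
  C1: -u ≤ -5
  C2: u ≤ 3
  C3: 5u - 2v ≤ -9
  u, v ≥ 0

Infeasible (no feasible solution exists)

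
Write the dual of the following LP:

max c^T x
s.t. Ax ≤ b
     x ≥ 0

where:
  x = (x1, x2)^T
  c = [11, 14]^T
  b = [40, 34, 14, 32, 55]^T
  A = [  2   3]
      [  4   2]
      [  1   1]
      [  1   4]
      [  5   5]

Primal max cᵀx s.t. Ax ≤ b, x ≥ 0  →  Dual min bᵀy s.t. Aᵀy ≥ c, y ≥ 0.

Minimize: z = 40y1 + 34y2 + 14y3 + 32y4 + 55y5

Subject to:
  2y1 + 4y2 + y3 + y4 + 5y5 ≥ 11
  3y1 + 2y2 + y3 + 4y4 + 5y5 ≥ 14
  y1, y2, y3, y4, y5 ≥ 0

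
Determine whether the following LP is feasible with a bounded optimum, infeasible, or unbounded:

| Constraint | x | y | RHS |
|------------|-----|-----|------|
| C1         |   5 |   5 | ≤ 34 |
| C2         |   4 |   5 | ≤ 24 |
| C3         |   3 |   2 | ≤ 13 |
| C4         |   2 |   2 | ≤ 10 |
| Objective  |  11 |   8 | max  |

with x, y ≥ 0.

Feasible with a bounded optimal solution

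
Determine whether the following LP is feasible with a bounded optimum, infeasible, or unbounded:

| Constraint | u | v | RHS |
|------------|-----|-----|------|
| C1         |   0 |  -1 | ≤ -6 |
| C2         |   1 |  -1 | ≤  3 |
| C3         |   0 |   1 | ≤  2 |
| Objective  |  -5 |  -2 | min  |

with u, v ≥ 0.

Infeasible (no feasible solution exists)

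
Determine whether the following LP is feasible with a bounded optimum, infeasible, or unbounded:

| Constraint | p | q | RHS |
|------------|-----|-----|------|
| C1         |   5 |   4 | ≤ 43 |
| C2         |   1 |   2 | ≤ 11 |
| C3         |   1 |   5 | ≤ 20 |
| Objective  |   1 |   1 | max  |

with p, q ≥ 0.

Feasible with a bounded optimal solution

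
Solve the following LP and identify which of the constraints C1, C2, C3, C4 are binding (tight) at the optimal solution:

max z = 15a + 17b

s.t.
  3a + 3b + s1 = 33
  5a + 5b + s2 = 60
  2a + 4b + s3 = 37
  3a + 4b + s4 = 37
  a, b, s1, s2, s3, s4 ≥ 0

At a = 7, b = 4, compute slack b - a·x for each constraint:
  C1: 33 − 33 = 0  (binding)
  C2: 60 − 55 = 5  (slack)
  C3: 37 − 30 = 7  (slack)
  C4: 37 − 37 = 0  (binding)

Optimal: a = 7, b = 4
Binding: C1, C4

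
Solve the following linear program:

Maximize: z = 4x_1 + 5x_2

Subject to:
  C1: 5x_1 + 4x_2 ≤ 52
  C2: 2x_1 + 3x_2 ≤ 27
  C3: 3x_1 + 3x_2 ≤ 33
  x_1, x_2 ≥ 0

Evaluate the objective at each vertex of the feasible region:
  z(0, 0) = 0
  z(10.4, 0) = 41.6
  z(8, 3) = 47
  z(6, 5) = 49  ←
  z(0, 9) = 45
The maximum is at x_1 = 6, x_2 = 5.

x_1 = 6, x_2 = 5, z = 49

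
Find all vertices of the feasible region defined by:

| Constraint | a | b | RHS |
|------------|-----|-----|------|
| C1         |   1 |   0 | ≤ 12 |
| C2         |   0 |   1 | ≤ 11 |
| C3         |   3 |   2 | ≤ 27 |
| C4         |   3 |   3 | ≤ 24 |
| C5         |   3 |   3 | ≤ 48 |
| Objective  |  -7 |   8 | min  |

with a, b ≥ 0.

(0, 0), (8, 0), (0, 8)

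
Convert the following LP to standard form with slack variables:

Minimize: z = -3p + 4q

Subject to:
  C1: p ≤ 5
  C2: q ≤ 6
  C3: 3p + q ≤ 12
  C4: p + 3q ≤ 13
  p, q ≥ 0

min z = -3p + 4q

s.t.
  p + s1 = 5
  q + s2 = 6
  3p + q + s3 = 12
  p + 3q + s4 = 13
  p, q, s1, s2, s3, s4 ≥ 0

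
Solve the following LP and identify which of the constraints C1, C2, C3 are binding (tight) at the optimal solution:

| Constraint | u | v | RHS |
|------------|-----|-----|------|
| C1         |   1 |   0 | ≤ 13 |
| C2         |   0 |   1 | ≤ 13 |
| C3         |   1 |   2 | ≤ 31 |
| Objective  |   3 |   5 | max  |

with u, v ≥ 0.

At u = 13, v = 9, compute slack b - a·x for each constraint:
  C1: 13 − 13 = 0  (binding)
  C2: 13 − 9 = 4  (slack)
  C3: 31 − 31 = 0  (binding)

Optimal: u = 13, v = 9
Binding: C1, C3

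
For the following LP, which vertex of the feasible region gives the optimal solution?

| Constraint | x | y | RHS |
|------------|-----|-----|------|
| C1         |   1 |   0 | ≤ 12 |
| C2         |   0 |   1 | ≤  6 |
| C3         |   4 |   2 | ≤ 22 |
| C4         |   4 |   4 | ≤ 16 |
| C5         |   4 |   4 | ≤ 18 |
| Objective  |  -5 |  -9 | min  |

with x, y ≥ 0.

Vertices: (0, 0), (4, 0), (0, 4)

Evaluate the objective at each vertex of the feasible region:
  z(0, 0) = 0
  z(4, 0) = -20
  z(0, 4) = -36  ←
The minimum is at x = 0, y = 4.

(0, 4)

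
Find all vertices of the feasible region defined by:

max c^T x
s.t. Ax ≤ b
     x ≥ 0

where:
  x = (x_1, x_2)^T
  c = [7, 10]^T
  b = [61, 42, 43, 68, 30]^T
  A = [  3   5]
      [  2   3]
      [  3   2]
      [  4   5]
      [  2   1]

(0, 0), (14.33, 0), (11.29, 4.571), (7, 8), (0, 12.2)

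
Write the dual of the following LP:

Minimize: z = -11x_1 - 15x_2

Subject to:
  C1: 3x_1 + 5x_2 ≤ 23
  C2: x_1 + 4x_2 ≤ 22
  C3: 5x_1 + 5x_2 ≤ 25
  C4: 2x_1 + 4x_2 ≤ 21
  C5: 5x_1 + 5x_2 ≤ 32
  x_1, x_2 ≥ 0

Primal min cᵀx s.t. Ax ≤ b, x ≥ 0  →  Dual max −bᵀy s.t. Aᵀy ≥ −c, y ≥ 0.

Maximize: z = -23y1 - 22y2 - 25y3 - 21y4 - 32y5

Subject to:
  3y1 + y2 + 5y3 + 2y4 + 5y5 ≥ 11
  5y1 + 4y2 + 5y3 + 4y4 + 5y5 ≥ 15
  y1, y2, y3, y4, y5 ≥ 0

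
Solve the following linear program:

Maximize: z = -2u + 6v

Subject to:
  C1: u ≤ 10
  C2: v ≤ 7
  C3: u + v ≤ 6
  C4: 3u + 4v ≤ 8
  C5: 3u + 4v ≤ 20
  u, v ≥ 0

Evaluate the objective at each vertex of the feasible region:
  z(0, 0) = 0
  z(2.667, 0) = -5.333
  z(0, 2) = 12  ←
The maximum is at u = 0, v = 2.

u = 0, v = 2, z = 12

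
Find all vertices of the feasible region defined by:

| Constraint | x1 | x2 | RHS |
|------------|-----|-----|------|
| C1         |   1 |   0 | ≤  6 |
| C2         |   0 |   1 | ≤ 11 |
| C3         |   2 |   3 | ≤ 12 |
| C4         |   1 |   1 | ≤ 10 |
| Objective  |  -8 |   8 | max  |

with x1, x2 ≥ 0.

(0, 0), (6, 0), (0, 4)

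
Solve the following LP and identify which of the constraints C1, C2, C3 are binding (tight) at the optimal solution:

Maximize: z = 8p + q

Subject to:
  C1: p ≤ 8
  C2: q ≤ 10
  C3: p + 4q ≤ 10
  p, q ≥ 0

At p = 8, q = 0.5, compute slack b - a·x for each constraint:
  C1: 8 − 8 = 0  (binding)
  C2: 10 − 0.5 = 9.5  (slack)
  C3: 10 − 10 = 0  (binding)

Optimal: p = 8, q = 0.5
Binding: C1, C3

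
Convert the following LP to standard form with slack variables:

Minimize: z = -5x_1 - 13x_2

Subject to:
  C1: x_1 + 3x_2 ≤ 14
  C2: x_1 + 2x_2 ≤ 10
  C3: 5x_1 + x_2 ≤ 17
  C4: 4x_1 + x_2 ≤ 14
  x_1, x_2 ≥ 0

min z = -5x_1 - 13x_2

s.t.
  x_1 + 3x_2 + s1 = 14
  x_1 + 2x_2 + s2 = 10
  5x_1 + x_2 + s3 = 17
  4x_1 + x_2 + s4 = 14
  x_1, x_2, s1, s2, s3, s4 ≥ 0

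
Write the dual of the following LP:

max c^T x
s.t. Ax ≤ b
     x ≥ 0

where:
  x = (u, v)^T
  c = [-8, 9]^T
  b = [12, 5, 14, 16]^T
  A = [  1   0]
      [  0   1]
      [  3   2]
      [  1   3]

Primal max cᵀx s.t. Ax ≤ b, x ≥ 0  →  Dual min bᵀy s.t. Aᵀy ≥ c, y ≥ 0.

Minimize: z = 12y1 + 5y2 + 14y3 + 16y4

Subject to:
  y1 + 3y3 + y4 ≥ -8
  y2 + 2y3 + 3y4 ≥ 9
  y1, y2, y3, y4 ≥ 0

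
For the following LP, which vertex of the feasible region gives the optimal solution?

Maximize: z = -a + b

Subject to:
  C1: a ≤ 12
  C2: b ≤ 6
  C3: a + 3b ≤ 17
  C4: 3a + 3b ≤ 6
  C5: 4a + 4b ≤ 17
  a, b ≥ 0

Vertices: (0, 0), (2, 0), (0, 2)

Evaluate the objective at each vertex of the feasible region:
  z(0, 0) = 0
  z(2, 0) = -2
  z(0, 2) = 2  ←
The maximum is at a = 0, b = 2.

(0, 2)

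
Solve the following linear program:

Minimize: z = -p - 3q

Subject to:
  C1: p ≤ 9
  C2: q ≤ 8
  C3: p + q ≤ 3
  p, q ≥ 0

Evaluate the objective at each vertex of the feasible region:
  z(0, 0) = 0
  z(3, 0) = -3
  z(0, 3) = -9  ←
The minimum is at p = 0, q = 3.

p = 0, q = 3, z = -9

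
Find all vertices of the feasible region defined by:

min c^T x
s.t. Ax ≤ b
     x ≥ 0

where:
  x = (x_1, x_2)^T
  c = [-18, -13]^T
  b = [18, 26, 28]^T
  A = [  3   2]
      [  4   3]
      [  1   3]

(0, 0), (6, 0), (2, 6), (0, 8.667)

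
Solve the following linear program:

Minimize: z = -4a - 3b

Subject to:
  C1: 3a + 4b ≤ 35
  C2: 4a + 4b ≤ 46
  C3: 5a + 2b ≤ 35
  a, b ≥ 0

Evaluate the objective at each vertex of the feasible region:
  z(0, 0) = 0
  z(7, 0) = -28
  z(5, 5) = -35  ←
  z(0, 8.75) = -26.25
The minimum is at a = 5, b = 5.

a = 5, b = 5, z = -35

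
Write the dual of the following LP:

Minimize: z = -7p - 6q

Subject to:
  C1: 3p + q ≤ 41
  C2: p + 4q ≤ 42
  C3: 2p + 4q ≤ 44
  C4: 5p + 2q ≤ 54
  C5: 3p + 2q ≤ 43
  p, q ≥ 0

Primal min cᵀx s.t. Ax ≤ b, x ≥ 0  →  Dual max −bᵀy s.t. Aᵀy ≥ −c, y ≥ 0.

Maximize: z = -41y1 - 42y2 - 44y3 - 54y4 - 43y5

Subject to:
  3y1 + y2 + 2y3 + 5y4 + 3y5 ≥ 7
  y1 + 4y2 + 4y3 + 2y4 + 2y5 ≥ 6
  y1, y2, y3, y4, y5 ≥ 0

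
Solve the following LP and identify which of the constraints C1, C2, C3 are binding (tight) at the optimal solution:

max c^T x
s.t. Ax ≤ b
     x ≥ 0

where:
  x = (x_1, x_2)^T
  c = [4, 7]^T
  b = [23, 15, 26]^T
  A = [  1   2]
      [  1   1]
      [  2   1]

At x_1 = 7, x_2 = 8, compute slack b - a·x for each constraint:
  C1: 23 − 23 = 0  (binding)
  C2: 15 − 15 = 0  (binding)
  C3: 26 − 22 = 4  (slack)

Optimal: x_1 = 7, x_2 = 8
Binding: C1, C2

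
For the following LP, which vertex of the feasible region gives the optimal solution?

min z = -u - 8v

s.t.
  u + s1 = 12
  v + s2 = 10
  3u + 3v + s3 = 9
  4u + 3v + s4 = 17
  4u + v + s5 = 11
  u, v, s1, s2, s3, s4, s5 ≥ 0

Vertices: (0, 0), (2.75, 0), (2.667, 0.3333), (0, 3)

Evaluate the objective at each vertex of the feasible region:
  z(0, 0) = 0
  z(2.75, 0) = -2.75
  z(2.667, 0.3333) = -5.333
  z(0, 3) = -24  ←
The minimum is at u = 0, v = 3.

(0, 3)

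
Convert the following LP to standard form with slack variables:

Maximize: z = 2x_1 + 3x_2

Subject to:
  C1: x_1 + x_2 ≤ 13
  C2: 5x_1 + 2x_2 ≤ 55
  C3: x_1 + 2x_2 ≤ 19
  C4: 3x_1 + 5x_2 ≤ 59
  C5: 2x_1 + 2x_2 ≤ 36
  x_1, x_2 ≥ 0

max z = 2x_1 + 3x_2

s.t.
  x_1 + x_2 + s1 = 13
  5x_1 + 2x_2 + s2 = 55
  x_1 + 2x_2 + s3 = 19
  3x_1 + 5x_2 + s4 = 59
  2x_1 + 2x_2 + s5 = 36
  x_1, x_2, s1, s2, s3, s4, s5 ≥ 0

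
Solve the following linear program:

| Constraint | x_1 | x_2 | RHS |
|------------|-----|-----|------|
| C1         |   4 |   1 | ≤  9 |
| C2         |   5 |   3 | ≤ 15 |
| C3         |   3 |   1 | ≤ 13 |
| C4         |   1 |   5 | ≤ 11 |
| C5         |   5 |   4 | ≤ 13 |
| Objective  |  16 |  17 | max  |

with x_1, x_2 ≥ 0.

Evaluate the objective at each vertex of the feasible region:
  z(0, 0) = 0
  z(2.25, 0) = 36
  z(2.091, 0.6364) = 44.27
  z(1, 2) = 50  ←
  z(0, 2.2) = 37.4
The maximum is at x_1 = 1, x_2 = 2.

x_1 = 1, x_2 = 2, z = 50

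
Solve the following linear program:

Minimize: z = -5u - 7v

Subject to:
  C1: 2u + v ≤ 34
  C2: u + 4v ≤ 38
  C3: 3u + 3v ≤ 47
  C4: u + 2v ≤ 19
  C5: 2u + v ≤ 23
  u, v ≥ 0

Evaluate the objective at each vertex of the feasible region:
  z(0, 0) = 0
  z(11.5, 0) = -57.5
  z(9, 5) = -80  ←
  z(0, 9.5) = -66.5
The minimum is at u = 9, v = 5.

u = 9, v = 5, z = -80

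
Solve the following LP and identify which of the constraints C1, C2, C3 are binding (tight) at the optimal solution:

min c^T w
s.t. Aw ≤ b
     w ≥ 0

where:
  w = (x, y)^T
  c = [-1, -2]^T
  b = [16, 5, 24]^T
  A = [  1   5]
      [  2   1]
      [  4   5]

At x = 1, y = 3, compute slack b - a·x for each constraint:
  C1: 16 − 16 = 0  (binding)
  C2: 5 − 5 = 0  (binding)
  C3: 24 − 19 = 5  (slack)

Optimal: x = 1, y = 3
Binding: C1, C2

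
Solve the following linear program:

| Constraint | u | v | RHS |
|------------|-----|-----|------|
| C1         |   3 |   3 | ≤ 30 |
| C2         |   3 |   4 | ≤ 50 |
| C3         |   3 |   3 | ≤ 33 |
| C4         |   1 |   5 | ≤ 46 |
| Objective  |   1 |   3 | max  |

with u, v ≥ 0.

Evaluate the objective at each vertex of the feasible region:
  z(0, 0) = 0
  z(10, 0) = 10
  z(1, 9) = 28  ←
  z(0, 9.2) = 27.6
The maximum is at u = 1, v = 9.

u = 1, v = 9, z = 28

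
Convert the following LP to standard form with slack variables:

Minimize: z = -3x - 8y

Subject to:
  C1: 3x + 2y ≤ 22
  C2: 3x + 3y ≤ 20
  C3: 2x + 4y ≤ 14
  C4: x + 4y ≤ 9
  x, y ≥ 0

min z = -3x - 8y

s.t.
  3x + 2y + s1 = 22
  3x + 3y + s2 = 20
  2x + 4y + s3 = 14
  x + 4y + s4 = 9
  x, y, s1, s2, s3, s4 ≥ 0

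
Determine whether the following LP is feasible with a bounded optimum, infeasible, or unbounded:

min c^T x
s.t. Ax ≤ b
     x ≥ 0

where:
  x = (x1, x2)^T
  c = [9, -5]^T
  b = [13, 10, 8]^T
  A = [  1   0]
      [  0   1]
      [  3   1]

Feasible with a bounded optimal solution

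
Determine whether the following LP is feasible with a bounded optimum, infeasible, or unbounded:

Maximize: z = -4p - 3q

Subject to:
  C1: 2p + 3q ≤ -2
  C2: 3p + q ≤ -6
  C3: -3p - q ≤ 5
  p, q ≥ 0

Infeasible (no feasible solution exists)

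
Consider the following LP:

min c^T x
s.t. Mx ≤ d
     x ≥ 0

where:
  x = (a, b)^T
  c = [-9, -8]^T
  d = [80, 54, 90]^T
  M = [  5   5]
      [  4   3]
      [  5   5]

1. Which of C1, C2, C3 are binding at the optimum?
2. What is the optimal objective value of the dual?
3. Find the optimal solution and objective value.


1. C1, C2
2. -134
3. a = 6, b = 10, z = -134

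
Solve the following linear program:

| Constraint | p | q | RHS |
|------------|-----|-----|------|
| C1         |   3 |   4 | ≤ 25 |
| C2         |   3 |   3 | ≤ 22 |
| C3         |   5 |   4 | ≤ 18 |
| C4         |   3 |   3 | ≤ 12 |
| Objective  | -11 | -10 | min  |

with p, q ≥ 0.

Evaluate the objective at each vertex of the feasible region:
  z(0, 0) = 0
  z(3.6, 0) = -39.6
  z(2, 2) = -42  ←
  z(0, 4) = -40
The minimum is at p = 2, q = 2.

p = 2, q = 2, z = -42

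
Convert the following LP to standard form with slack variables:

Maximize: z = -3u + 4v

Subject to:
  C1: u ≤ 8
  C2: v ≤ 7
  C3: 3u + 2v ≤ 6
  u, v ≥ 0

max z = -3u + 4v

s.t.
  u + s1 = 8
  v + s2 = 7
  3u + 2v + s3 = 6
  u, v, s1, s2, s3 ≥ 0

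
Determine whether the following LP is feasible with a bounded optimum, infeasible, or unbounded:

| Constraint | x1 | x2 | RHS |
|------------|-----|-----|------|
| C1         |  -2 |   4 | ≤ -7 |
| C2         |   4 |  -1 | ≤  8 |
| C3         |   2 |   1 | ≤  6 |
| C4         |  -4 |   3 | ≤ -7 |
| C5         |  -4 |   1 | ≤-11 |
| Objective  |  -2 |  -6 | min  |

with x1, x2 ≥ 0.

Infeasible (no feasible solution exists)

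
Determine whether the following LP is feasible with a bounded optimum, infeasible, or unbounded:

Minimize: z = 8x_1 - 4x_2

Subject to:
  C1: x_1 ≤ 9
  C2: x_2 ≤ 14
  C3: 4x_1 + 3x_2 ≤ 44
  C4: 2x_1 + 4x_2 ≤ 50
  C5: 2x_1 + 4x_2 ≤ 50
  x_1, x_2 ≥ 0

Feasible with a bounded optimal solution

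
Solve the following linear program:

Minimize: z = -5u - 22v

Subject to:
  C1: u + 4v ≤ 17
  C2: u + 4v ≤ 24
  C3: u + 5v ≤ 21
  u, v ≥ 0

Evaluate the objective at each vertex of the feasible region:
  z(0, 0) = 0
  z(17, 0) = -85
  z(1, 4) = -93  ←
  z(0, 4.2) = -92.4
The minimum is at u = 1, v = 4.

u = 1, v = 4, z = -93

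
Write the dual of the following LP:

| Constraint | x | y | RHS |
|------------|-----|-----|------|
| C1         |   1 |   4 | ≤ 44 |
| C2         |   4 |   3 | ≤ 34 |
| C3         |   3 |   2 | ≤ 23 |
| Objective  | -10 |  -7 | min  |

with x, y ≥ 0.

Primal min cᵀx s.t. Ax ≤ b, x ≥ 0  →  Dual max −bᵀy s.t. Aᵀy ≥ −c, y ≥ 0.

Maximize: z = -44y1 - 34y2 - 23y3

Subject to:
  y1 + 4y2 + 3y3 ≥ 10
  4y1 + 3y2 + 2y3 ≥ 7
  y1, y2, y3 ≥ 0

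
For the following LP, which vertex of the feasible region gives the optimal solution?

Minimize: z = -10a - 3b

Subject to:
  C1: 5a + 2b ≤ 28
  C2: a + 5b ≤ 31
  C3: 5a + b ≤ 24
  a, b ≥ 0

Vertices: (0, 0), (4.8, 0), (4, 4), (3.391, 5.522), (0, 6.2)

Evaluate the objective at each vertex of the feasible region:
  z(0, 0) = 0
  z(4.8, 0) = -48
  z(4, 4) = -52  ←
  z(3.391, 5.522) = -50.48
  z(0, 6.2) = -18.6
The minimum is at a = 4, b = 4.

(4, 4)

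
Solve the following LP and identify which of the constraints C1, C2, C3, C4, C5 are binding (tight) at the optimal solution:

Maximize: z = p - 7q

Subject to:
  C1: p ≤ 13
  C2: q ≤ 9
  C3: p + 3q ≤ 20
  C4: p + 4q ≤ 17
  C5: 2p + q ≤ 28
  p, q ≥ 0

At p = 13, q = 0, compute slack b - a·x for each constraint:
  C1: 13 − 13 = 0  (binding)
  C2: 9 − 0 = 9  (slack)
  C3: 20 − 13 = 7  (slack)
  C4: 17 − 13 = 4  (slack)
  C5: 28 − 26 = 2  (slack)

Optimal: p = 13, q = 0
Binding: C1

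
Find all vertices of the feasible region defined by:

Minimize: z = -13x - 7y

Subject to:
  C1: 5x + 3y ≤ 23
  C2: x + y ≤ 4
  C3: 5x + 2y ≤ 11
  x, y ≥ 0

(0, 0), (2.2, 0), (1, 3), (0, 4)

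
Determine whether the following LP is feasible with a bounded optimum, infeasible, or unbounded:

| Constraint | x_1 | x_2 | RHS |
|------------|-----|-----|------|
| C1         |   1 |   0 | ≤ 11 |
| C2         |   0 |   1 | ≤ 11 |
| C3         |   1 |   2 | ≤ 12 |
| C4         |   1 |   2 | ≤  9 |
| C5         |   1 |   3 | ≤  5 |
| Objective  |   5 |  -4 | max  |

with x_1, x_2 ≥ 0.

Feasible with a bounded optimal solution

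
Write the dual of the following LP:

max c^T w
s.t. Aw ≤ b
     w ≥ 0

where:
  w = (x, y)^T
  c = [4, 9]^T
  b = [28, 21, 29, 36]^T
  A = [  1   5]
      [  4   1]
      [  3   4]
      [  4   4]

Primal max cᵀx s.t. Ax ≤ b, x ≥ 0  →  Dual min bᵀy s.t. Aᵀy ≥ c, y ≥ 0.

Minimize: z = 28y1 + 21y2 + 29y3 + 36y4

Subject to:
  y1 + 4y2 + 3y3 + 4y4 ≥ 4
  5y1 + y2 + 4y3 + 4y4 ≥ 9
  y1, y2, y3, y4 ≥ 0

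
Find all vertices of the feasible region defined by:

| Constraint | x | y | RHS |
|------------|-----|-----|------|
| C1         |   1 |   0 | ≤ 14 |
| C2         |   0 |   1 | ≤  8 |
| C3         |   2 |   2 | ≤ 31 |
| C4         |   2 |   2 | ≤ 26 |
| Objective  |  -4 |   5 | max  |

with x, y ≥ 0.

(0, 0), (13, 0), (5, 8), (0, 8)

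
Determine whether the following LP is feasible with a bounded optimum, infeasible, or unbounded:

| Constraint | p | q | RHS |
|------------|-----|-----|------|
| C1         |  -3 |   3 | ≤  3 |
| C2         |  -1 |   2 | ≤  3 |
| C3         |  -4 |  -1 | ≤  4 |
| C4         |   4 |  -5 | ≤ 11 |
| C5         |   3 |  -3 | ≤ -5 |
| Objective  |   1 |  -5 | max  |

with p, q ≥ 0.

Infeasible (no feasible solution exists)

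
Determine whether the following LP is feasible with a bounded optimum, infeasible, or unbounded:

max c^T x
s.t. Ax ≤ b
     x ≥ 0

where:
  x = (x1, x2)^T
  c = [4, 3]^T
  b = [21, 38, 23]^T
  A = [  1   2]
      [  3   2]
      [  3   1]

Feasible with a bounded optimal solution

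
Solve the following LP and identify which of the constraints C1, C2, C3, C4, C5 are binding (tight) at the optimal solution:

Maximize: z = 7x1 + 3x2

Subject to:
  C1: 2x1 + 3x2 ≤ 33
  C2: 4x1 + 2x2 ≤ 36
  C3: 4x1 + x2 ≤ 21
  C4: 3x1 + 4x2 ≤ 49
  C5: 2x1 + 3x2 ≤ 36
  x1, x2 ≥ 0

At x1 = 3, x2 = 9, compute slack b - a·x for each constraint:
  C1: 33 − 33 = 0  (binding)
  C2: 36 − 30 = 6  (slack)
  C3: 21 − 21 = 0  (binding)
  C4: 49 − 45 = 4  (slack)
  C5: 36 − 33 = 3  (slack)

Optimal: x1 = 3, x2 = 9
Binding: C1, C3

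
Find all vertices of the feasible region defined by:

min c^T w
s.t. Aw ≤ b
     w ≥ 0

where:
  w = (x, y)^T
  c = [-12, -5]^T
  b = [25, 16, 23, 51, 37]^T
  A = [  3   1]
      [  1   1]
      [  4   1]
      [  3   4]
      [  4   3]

(0, 0), (5.75, 0), (4, 7), (0, 12.33)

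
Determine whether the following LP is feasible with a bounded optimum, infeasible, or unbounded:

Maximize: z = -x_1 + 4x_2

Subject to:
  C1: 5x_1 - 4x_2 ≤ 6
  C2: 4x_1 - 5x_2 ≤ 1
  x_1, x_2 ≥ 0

Unbounded (objective can increase without bound)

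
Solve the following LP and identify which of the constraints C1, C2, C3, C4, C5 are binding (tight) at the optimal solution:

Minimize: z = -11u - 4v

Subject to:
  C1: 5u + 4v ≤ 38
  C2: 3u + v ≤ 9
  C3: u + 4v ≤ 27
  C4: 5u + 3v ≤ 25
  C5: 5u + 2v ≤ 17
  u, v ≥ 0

At u = 1, v = 6, compute slack b - a·x for each constraint:
  C1: 38 − 29 = 9  (slack)
  C2: 9 − 9 = 0  (binding)
  C3: 27 − 25 = 2  (slack)
  C4: 25 − 23 = 2  (slack)
  C5: 17 − 17 = 0  (binding)

Optimal: u = 1, v = 6
Binding: C2, C5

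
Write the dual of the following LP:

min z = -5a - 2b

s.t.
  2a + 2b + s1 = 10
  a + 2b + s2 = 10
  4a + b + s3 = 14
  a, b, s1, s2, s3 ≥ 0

Primal min cᵀx s.t. Ax ≤ b, x ≥ 0  →  Dual max −bᵀy s.t. Aᵀy ≥ −c, y ≥ 0.

Maximize: z = -10y1 - 10y2 - 14y3

Subject to:
  2y1 + y2 + 4y3 ≥ 5
  2y1 + 2y2 + y3 ≥ 2
  y1, y2, y3 ≥ 0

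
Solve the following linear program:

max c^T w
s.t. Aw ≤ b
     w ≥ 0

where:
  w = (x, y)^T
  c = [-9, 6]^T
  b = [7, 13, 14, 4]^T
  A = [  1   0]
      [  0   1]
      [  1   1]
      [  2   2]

Evaluate the objective at each vertex of the feasible region:
  z(0, 0) = 0
  z(2, 0) = -18
  z(0, 2) = 12  ←
The maximum is at x = 0, y = 2.

x = 0, y = 2, z = 12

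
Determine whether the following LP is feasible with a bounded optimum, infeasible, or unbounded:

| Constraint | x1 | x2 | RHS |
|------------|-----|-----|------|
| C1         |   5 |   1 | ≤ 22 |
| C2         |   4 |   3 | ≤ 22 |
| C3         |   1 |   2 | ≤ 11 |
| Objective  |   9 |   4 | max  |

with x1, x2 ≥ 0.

Feasible with a bounded optimal solution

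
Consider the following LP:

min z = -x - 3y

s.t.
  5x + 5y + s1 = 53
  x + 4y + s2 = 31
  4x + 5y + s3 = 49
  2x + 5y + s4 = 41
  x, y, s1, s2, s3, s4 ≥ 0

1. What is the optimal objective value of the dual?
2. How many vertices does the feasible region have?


1. -24
2. 5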